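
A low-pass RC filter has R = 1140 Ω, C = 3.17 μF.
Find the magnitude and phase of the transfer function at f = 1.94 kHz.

Step 1 — Angular frequency: ω = 2π·1940 = 1.219e+04 rad/s.
Step 2 — Transfer function: H(jω) = 1/(1 + jωRC).
Step 3 — Denominator: 1 + jωRC = 1 + j·1.219e+04·1140·3.17e-06 = 1 + j44.05.
Step 4 — H = 0.0005151 - j0.02269.
Step 5 — Magnitude: |H| = 0.0227 (-32.9 dB); phase: φ = -88.7°.

|H| = 0.0227 (-32.9 dB), φ = -88.7°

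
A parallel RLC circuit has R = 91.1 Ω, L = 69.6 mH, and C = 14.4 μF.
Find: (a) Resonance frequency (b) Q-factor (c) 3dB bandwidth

Step 1 — Resonance: ω₀ = 1/√(LC) = 1/√(0.0696·1.44e-05) = 998.9 rad/s.
Step 2 — f₀ = ω₀/(2π) = 159 Hz.
Step 3 — Parallel Q: Q = R/(ω₀L) = 91.1/(998.9·0.0696) = 1.31.
Step 4 — Bandwidth: Δω = ω₀/Q = 762.3 rad/s; BW = Δω/(2π) = 121.3 Hz.

(a) f₀ = 159 Hz  (b) Q = 1.31  (c) BW = 121.3 Hz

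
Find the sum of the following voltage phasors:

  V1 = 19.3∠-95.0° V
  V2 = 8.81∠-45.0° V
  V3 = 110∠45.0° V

Step 1 — Convert each phasor to rectangular form:
  V1 = 19.3·(cos(-95.0°) + j·sin(-95.0°)) = -1.682 - j19.23 V
  V2 = 8.81·(cos(-45.0°) + j·sin(-45.0°)) = 6.23 - j6.23 V
  V3 = 110·(cos(45.0°) + j·sin(45.0°)) = 77.78 + j77.78 V
Step 2 — Sum components: V_total = 82.33 + j52.33 V.
Step 3 — Convert to polar: |V_total| = 97.55 V, ∠V_total = 32.4°.

V_total = 97.55∠32.4° V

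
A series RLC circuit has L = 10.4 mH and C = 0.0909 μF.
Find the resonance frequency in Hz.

Step 1 — Resonance condition Im(Z)=0 gives ω₀ = 1/√(LC).
Step 2 — ω₀ = 1/√(0.0104·9.09e-08) = 3.252e+04 rad/s.
Step 3 — f₀ = ω₀/(2π) = 5176 Hz.

f₀ = 5176 Hz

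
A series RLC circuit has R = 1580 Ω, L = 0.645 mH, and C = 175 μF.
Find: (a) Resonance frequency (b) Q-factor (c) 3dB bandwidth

Step 1 — Resonance condition Im(Z)=0 gives ω₀ = 1/√(LC).
Step 2 — ω₀ = 1/√(0.000645·0.000175) = 2976 rad/s.
Step 3 — f₀ = ω₀/(2π) = 473.7 Hz.
Step 4 — Series Q: Q = ω₀L/R = 2976·0.000645/1580 = 0.001215.
Step 5 — 3dB bandwidth: Δω = ω₀/Q = 2.45e+06 rad/s; BW = Δω/(2π) = 3.899e+05 Hz.

(a) f₀ = 473.7 Hz  (b) Q = 0.001215  (c) BW = 3.899e+05 Hz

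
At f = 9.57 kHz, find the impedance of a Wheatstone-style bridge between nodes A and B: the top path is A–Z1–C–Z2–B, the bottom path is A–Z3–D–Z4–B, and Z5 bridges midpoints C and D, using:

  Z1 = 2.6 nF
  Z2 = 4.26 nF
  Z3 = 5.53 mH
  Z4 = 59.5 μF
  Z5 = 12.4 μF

Step 1 — Angular frequency: ω = 2π·f = 2π·9570 = 6.013e+04 rad/s.
Step 2 — Component impedances:
  Z1: Z = 1/(jωC) = -j/(ω·C) = 0 - j6396 Ω
  Z2: Z = 1/(jωC) = -j/(ω·C) = 0 - j3904 Ω
  Z3: Z = jωL = j·6.013e+04·0.00553 = 0 + j332.5 Ω
  Z4: Z = 1/(jωC) = -j/(ω·C) = 0 - j0.2795 Ω
  Z5: Z = 1/(jωC) = -j/(ω·C) = 0 - j1.341 Ω
Step 3 — Bridge requires nodal analysis (the Z5 bridge couples midpoints C and D, so the two paths cannot be reduced to a simple series/parallel combination). Setting node B to ground and injecting 1 A at node A, the 3-node admittance system at A, C, D solves to V_A = Z_AB = 0 + j350.5 Ω = 350.5∠90.0° Ω.

Z = 0 + j350.5 Ω = 350.5∠90.0° Ω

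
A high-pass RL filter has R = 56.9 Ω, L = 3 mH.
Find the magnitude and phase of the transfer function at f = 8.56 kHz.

Step 1 — Angular frequency: ω = 2π·8560 = 5.378e+04 rad/s.
Step 2 — Transfer function: H(jω) = jωL/(R + jωL).
Step 3 — Numerator jωL = j·161.4; denominator R + jωL = 56.9 + j161.4.
Step 4 — H = 0.8894 + j0.3136.
Step 5 — Magnitude: |H| = 0.9431 (-0.5 dB); phase: φ = 19.4°.

|H| = 0.9431 (-0.5 dB), φ = 19.4°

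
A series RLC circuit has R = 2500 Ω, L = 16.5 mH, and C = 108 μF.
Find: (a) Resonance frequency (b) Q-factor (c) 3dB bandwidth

Step 1 — Resonance condition Im(Z)=0 gives ω₀ = 1/√(LC).
Step 2 — ω₀ = 1/√(0.0165·0.000108) = 749.1 rad/s.
Step 3 — f₀ = ω₀/(2π) = 119.2 Hz.
Step 4 — Series Q: Q = ω₀L/R = 749.1·0.0165/2500 = 0.004944.
Step 5 — 3dB bandwidth: Δω = ω₀/Q = 1.515e+05 rad/s; BW = Δω/(2π) = 2.411e+04 Hz.

(a) f₀ = 119.2 Hz  (b) Q = 0.004944  (c) BW = 2.411e+04 Hz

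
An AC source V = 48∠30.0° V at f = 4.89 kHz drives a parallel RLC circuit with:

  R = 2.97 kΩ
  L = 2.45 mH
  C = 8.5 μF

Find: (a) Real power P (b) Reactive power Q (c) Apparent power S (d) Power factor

Step 1 — Angular frequency: ω = 2π·f = 2π·4890 = 3.072e+04 rad/s.
Step 2 — Component impedances:
  R: Z = R = 2970 Ω
  L: Z = jωL = j·3.072e+04·0.00245 = 0 + j75.28 Ω
  C: Z = 1/(jωC) = -j/(ω·C) = 0 - j3.829 Ω
Step 3 — Parallel combination: 1/Z_total = 1/R + 1/L + 1/C; Z_total = 0.00548 - j4.034 Ω = 4.034∠-89.9° Ω.
Step 4 — Source phasor: V = 48∠30.0° V = 41.57 + j24 V.
Step 5 — Current: I = V / Z = -5.935 + j10.31 A = 11.9∠119.9° A.
Step 6 — Complex power: S = V·I* = 0.7758 - j571.1 VA.
Step 7 — Real power: P = Re(S) = 0.7758 W.
Step 8 — Reactive power: Q = Im(S) = -571.1 VAR.
Step 9 — Apparent power: |S| = 571.1 VA.
Step 10 — Power factor: PF = P/|S| = 0.001358 (leading).

(a) P = 0.7758 W  (b) Q = -571.1 VAR  (c) S = 571.1 VA  (d) PF = 0.001358 (leading)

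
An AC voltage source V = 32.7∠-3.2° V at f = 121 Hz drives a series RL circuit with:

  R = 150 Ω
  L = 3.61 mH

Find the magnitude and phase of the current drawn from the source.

Step 1 — Angular frequency: ω = 2π·f = 2π·121 = 760.3 rad/s.
Step 2 — Component impedances:
  R: Z = R = 150 Ω
  L: Z = jωL = j·760.3·0.00361 = 0 + j2.745 Ω
Step 3 — Series combination: Z_total = R + L = 150 + j2.745 Ω = 150∠1.0° Ω.
Step 4 — Source phasor: V = 32.7∠-3.2° V = 32.65 - j1.825 V.
Step 5 — Ohm's law: I = V / Z_total = (32.65 - j1.825) / (150 + j2.745) = 0.2174 - j0.01615 A.
Step 6 — Convert to polar: |I| = 0.218 A, ∠I = -4.2°.

I = 0.218∠-4.2° A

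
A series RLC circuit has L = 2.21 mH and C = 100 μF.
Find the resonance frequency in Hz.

Step 1 — Resonance condition Im(Z)=0 gives ω₀ = 1/√(LC).
Step 2 — ω₀ = 1/√(0.00221·0.0001) = 2127 rad/s.
Step 3 — f₀ = ω₀/(2π) = 338.6 Hz.

f₀ = 338.6 Hz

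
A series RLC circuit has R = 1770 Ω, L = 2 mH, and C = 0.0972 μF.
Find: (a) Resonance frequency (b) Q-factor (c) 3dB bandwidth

Step 1 — Resonance condition Im(Z)=0 gives ω₀ = 1/√(LC).
Step 2 — ω₀ = 1/√(0.002·9.72e-08) = 7.172e+04 rad/s.
Step 3 — f₀ = ω₀/(2π) = 1.141e+04 Hz.
Step 4 — Series Q: Q = ω₀L/R = 7.172e+04·0.002/1770 = 0.08104.
Step 5 — 3dB bandwidth: Δω = ω₀/Q = 8.85e+05 rad/s; BW = Δω/(2π) = 1.409e+05 Hz.

(a) f₀ = 1.141e+04 Hz  (b) Q = 0.08104  (c) BW = 1.409e+05 Hz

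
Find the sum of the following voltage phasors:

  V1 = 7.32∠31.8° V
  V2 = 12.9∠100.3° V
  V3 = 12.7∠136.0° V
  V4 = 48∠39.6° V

Step 1 — Convert each phasor to rectangular form:
  V1 = 7.32·(cos(31.8°) + j·sin(31.8°)) = 6.221 + j3.857 V
  V2 = 12.9·(cos(100.3°) + j·sin(100.3°)) = -2.307 + j12.69 V
  V3 = 12.7·(cos(136.0°) + j·sin(136.0°)) = -9.136 + j8.822 V
  V4 = 48·(cos(39.6°) + j·sin(39.6°)) = 36.98 + j30.6 V
Step 2 — Sum components: V_total = 31.76 + j55.97 V.
Step 3 — Convert to polar: |V_total| = 64.35 V, ∠V_total = 60.4°.

V_total = 64.35∠60.4° V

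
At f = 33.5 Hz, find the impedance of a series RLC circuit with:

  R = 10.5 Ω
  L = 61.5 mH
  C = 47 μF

Step 1 — Angular frequency: ω = 2π·f = 2π·33.5 = 210.5 rad/s.
Step 2 — Component impedances:
  R: Z = R = 10.5 Ω
  L: Z = jωL = j·210.5·0.0615 = 0 + j12.94 Ω
  C: Z = 1/(jωC) = -j/(ω·C) = 0 - j101.1 Ω
Step 3 — Series combination: Z_total = R + L + C = 10.5 - j88.14 Ω = 88.76∠-83.2° Ω.

Z = 10.5 - j88.14 Ω = 88.76∠-83.2° Ω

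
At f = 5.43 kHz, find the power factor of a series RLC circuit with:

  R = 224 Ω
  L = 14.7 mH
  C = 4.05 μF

Step 1 — Angular frequency: ω = 2π·f = 2π·5430 = 3.412e+04 rad/s.
Step 2 — Component impedances:
  R: Z = R = 224 Ω
  L: Z = jωL = j·3.412e+04·0.0147 = 0 + j501.5 Ω
  C: Z = 1/(jωC) = -j/(ω·C) = 0 - j7.237 Ω
Step 3 — Series combination: Z_total = R + L + C = 224 + j494.3 Ω = 542.7∠65.6° Ω.
Step 4 — Power factor: PF = cos(φ) = Re(Z)/|Z| = 224/542.7 = 0.4128.
Step 5 — Type: Im(Z) = 494.3 ⇒ lagging (phase φ = 65.6°).

PF = 0.4128 (lagging, φ = 65.6°)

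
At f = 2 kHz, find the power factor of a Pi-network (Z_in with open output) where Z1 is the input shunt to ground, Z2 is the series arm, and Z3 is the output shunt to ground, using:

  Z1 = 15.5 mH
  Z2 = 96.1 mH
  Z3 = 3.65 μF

Step 1 — Angular frequency: ω = 2π·f = 2π·2000 = 1.257e+04 rad/s.
Step 2 — Component impedances:
  Z1: Z = jωL = j·1.257e+04·0.0155 = 0 + j194.8 Ω
  Z2: Z = jωL = j·1.257e+04·0.0961 = 0 + j1208 Ω
  Z3: Z = 1/(jωC) = -j/(ω·C) = 0 - j21.8 Ω
Step 3 — With open output, the series arm Z2 and the output shunt Z3 appear in series to ground: Z2 + Z3 = 0 + j1186 Ω.
Step 4 — Parallel with input shunt Z1: Z_in = Z1 || (Z2 + Z3) = 0 + j167.3 Ω = 167.3∠90.0° Ω.
Step 5 — Power factor: PF = cos(φ) = Re(Z)/|Z| = -0/167.3 = -0.
Step 6 — Type: Im(Z) = 167.3 ⇒ lagging (phase φ = 90.0°).

PF = -0 (lagging, φ = 90.0°)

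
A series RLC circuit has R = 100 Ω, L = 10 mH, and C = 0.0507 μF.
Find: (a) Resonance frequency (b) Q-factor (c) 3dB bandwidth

Step 1 — Resonance condition Im(Z)=0 gives ω₀ = 1/√(LC).
Step 2 — ω₀ = 1/√(0.01·5.07e-08) = 4.441e+04 rad/s.
Step 3 — f₀ = ω₀/(2π) = 7068 Hz.
Step 4 — Series Q: Q = ω₀L/R = 4.441e+04·0.01/100 = 4.441.
Step 5 — 3dB bandwidth: Δω = ω₀/Q = 1e+04 rad/s; BW = Δω/(2π) = 1592 Hz.

(a) f₀ = 7068 Hz  (b) Q = 4.441  (c) BW = 1592 Hz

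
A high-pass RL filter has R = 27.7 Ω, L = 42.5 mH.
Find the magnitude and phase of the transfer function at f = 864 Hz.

Step 1 — Angular frequency: ω = 2π·864 = 5429 rad/s.
Step 2 — Transfer function: H(jω) = jωL/(R + jωL).
Step 3 — Numerator jωL = j·230.7; denominator R + jωL = 27.7 + j230.7.
Step 4 — H = 0.9858 + j0.1184.
Step 5 — Magnitude: |H| = 0.9929 (-0.1 dB); phase: φ = 6.8°.

|H| = 0.9929 (-0.1 dB), φ = 6.8°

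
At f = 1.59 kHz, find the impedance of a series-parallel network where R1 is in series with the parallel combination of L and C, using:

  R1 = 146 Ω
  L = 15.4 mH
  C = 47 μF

Step 1 — Angular frequency: ω = 2π·f = 2π·1590 = 9990 rad/s.
Step 2 — Component impedances:
  R1: Z = R = 146 Ω
  L: Z = jωL = j·9990·0.0154 = 0 + j153.9 Ω
  C: Z = 1/(jωC) = -j/(ω·C) = 0 - j2.13 Ω
Step 3 — Parallel branch: L || C = 1/(1/L + 1/C) = 0 - j2.16 Ω.
Step 4 — Series with R1: Z_total = R1 + (L || C) = 146 - j2.16 Ω = 146∠-0.8° Ω.

Z = 146 - j2.16 Ω = 146∠-0.8° Ω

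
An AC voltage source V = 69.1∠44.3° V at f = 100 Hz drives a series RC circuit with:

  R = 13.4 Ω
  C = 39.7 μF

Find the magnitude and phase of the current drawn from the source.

Step 1 — Angular frequency: ω = 2π·f = 2π·100 = 628.3 rad/s.
Step 2 — Component impedances:
  R: Z = R = 13.4 Ω
  C: Z = 1/(jωC) = -j/(ω·C) = 0 - j40.09 Ω
Step 3 — Series combination: Z_total = R + C = 13.4 - j40.09 Ω = 42.27∠-71.5° Ω.
Step 4 — Source phasor: V = 69.1∠44.3° V = 49.45 + j48.26 V.
Step 5 — Ohm's law: I = V / Z_total = (49.45 + j48.26) / (13.4 - j40.09) = -0.7119 + j1.472 A.
Step 6 — Convert to polar: |I| = 1.635 A, ∠I = 115.8°.

I = 1.635∠115.8° A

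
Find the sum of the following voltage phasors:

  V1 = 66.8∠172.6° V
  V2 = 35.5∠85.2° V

Step 1 — Convert each phasor to rectangular form:
  V1 = 66.8·(cos(172.6°) + j·sin(172.6°)) = -66.24 + j8.604 V
  V2 = 35.5·(cos(85.2°) + j·sin(85.2°)) = 2.971 + j35.38 V
Step 2 — Sum components: V_total = -63.27 + j43.98 V.
Step 3 — Convert to polar: |V_total| = 77.06 V, ∠V_total = 145.2°.

V_total = 77.06∠145.2° V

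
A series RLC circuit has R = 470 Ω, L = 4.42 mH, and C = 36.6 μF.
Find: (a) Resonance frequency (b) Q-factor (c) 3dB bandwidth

Step 1 — Resonance condition Im(Z)=0 gives ω₀ = 1/√(LC).
Step 2 — ω₀ = 1/√(0.00442·3.66e-05) = 2486 rad/s.
Step 3 — f₀ = ω₀/(2π) = 395.7 Hz.
Step 4 — Series Q: Q = ω₀L/R = 2486·0.00442/470 = 0.02338.
Step 5 — 3dB bandwidth: Δω = ω₀/Q = 1.063e+05 rad/s; BW = Δω/(2π) = 1.692e+04 Hz.

(a) f₀ = 395.7 Hz  (b) Q = 0.02338  (c) BW = 1.692e+04 Hz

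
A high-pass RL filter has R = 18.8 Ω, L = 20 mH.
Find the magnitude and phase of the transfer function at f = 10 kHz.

Step 1 — Angular frequency: ω = 2π·1e+04 = 6.283e+04 rad/s.
Step 2 — Transfer function: H(jω) = jωL/(R + jωL).
Step 3 — Numerator jωL = j·1257; denominator R + jωL = 18.8 + j1257.
Step 4 — H = 0.9998 + j0.01496.
Step 5 — Magnitude: |H| = 0.9999 (-0.0 dB); phase: φ = 0.9°.

|H| = 0.9999 (-0.0 dB), φ = 0.9°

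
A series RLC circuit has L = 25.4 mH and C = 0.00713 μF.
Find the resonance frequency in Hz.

Step 1 — Resonance condition Im(Z)=0 gives ω₀ = 1/√(LC).
Step 2 — ω₀ = 1/√(0.0254·7.13e-09) = 7.431e+04 rad/s.
Step 3 — f₀ = ω₀/(2π) = 1.183e+04 Hz.

f₀ = 1.183e+04 Hz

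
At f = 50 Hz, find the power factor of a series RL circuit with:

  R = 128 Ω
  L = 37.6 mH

Step 1 — Angular frequency: ω = 2π·f = 2π·50 = 314.2 rad/s.
Step 2 — Component impedances:
  R: Z = R = 128 Ω
  L: Z = jωL = j·314.2·0.0376 = 0 + j11.81 Ω
Step 3 — Series combination: Z_total = R + L = 128 + j11.81 Ω = 128.5∠5.3° Ω.
Step 4 — Power factor: PF = cos(φ) = Re(Z)/|Z| = 128/128.54 = 0.9958.
Step 5 — Type: Im(Z) = 11.81 ⇒ lagging (phase φ = 5.3°).

PF = 0.9958 (lagging, φ = 5.3°)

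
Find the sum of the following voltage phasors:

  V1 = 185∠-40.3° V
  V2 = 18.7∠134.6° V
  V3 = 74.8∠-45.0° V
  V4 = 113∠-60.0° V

Step 1 — Convert each phasor to rectangular form:
  V1 = 185·(cos(-40.3°) + j·sin(-40.3°)) = 141.1 - j119.7 V
  V2 = 18.7·(cos(134.6°) + j·sin(134.6°)) = -13.13 + j13.31 V
  V3 = 74.8·(cos(-45.0°) + j·sin(-45.0°)) = 52.89 - j52.89 V
  V4 = 113·(cos(-60.0°) + j·sin(-60.0°)) = 56.5 - j97.86 V
Step 2 — Sum components: V_total = 237.4 - j257.1 V.
Step 3 — Convert to polar: |V_total| = 349.9 V, ∠V_total = -47.3°.

V_total = 349.9∠-47.3° V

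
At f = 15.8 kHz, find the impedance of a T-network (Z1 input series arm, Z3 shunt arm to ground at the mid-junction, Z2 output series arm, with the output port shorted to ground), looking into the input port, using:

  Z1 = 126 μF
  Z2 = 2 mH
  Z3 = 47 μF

Step 1 — Angular frequency: ω = 2π·f = 2π·1.58e+04 = 9.927e+04 rad/s.
Step 2 — Component impedances:
  Z1: Z = 1/(jωC) = -j/(ω·C) = 0 - j0.07995 Ω
  Z2: Z = jωL = j·9.927e+04·0.002 = 0 + j198.5 Ω
  Z3: Z = 1/(jωC) = -j/(ω·C) = 0 - j0.2143 Ω
Step 3 — With the output port shorted to ground, the output series arm Z2 runs from the junction to ground; the shunt arm Z3 also runs from the junction to ground. They appear in parallel: Z3 || Z2 = 0 - j0.2146 Ω.
Step 4 — Series with input arm Z1: Z_in = Z1 + (Z3 || Z2) = 0 - j0.2945 Ω = 0.2945∠-90.0° Ω.

Z = 0 - j0.2945 Ω = 0.2945∠-90.0° Ω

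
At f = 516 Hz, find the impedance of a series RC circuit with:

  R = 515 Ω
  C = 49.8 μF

Step 1 — Angular frequency: ω = 2π·f = 2π·516 = 3242 rad/s.
Step 2 — Component impedances:
  R: Z = R = 515 Ω
  C: Z = 1/(jωC) = -j/(ω·C) = 0 - j6.194 Ω
Step 3 — Series combination: Z_total = R + C = 515 - j6.194 Ω = 515∠-0.7° Ω.

Z = 515 - j6.194 Ω = 515∠-0.7° Ω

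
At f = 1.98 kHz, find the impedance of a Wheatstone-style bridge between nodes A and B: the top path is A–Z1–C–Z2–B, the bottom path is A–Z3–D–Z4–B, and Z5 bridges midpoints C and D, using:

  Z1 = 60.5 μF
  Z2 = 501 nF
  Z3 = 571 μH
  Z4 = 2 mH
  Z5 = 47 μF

Step 1 — Angular frequency: ω = 2π·f = 2π·1980 = 1.244e+04 rad/s.
Step 2 — Component impedances:
  Z1: Z = 1/(jωC) = -j/(ω·C) = 0 - j1.329 Ω
  Z2: Z = 1/(jωC) = -j/(ω·C) = 0 - j160.4 Ω
  Z3: Z = jωL = j·1.244e+04·0.000571 = 0 + j7.104 Ω
  Z4: Z = jωL = j·1.244e+04·0.002 = 0 + j24.88 Ω
  Z5: Z = 1/(jωC) = -j/(ω·C) = 0 - j1.71 Ω
Step 3 — Bridge requires nodal analysis (the Z5 bridge couples midpoints C and D, so the two paths cannot be reduced to a simple series/parallel combination). Setting node B to ground and injecting 1 A at node A, the 3-node admittance system at A, C, D solves to V_A = Z_AB = 0 + j23.04 Ω = 23.04∠90.0° Ω.

Z = 0 + j23.04 Ω = 23.04∠90.0° Ω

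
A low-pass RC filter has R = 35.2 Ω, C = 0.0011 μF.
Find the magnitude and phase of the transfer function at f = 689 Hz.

Step 1 — Angular frequency: ω = 2π·689 = 4329 rad/s.
Step 2 — Transfer function: H(jω) = 1/(1 + jωRC).
Step 3 — Denominator: 1 + jωRC = 1 + j·4329·35.2·1.1e-09 = 1 + j0.0001676.
Step 4 — H = 1 - j0.0001676.
Step 5 — Magnitude: |H| = 1 (-0.0 dB); phase: φ = -0.0°.

|H| = 1 (-0.0 dB), φ = -0.0°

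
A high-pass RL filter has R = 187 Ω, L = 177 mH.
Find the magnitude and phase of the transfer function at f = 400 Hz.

Step 1 — Angular frequency: ω = 2π·400 = 2513 rad/s.
Step 2 — Transfer function: H(jω) = jωL/(R + jωL).
Step 3 — Numerator jωL = j·444.8; denominator R + jωL = 187 + j444.8.
Step 4 — H = 0.8498 + j0.3572.
Step 5 — Magnitude: |H| = 0.9219 (-0.7 dB); phase: φ = 22.8°.

|H| = 0.9219 (-0.7 dB), φ = 22.8°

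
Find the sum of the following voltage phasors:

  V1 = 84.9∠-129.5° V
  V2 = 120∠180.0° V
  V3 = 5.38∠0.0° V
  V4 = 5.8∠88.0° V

Step 1 — Convert each phasor to rectangular form:
  V1 = 84.9·(cos(-129.5°) + j·sin(-129.5°)) = -54 - j65.51 V
  V2 = 120·(cos(180.0°) + j·sin(180.0°)) = -120 V
  V3 = 5.38·(cos(0.0°) + j·sin(0.0°)) = 5.38 V
  V4 = 5.8·(cos(88.0°) + j·sin(88.0°)) = 0.2024 + j5.796 V
Step 2 — Sum components: V_total = -168.4 - j59.71 V.
Step 3 — Convert to polar: |V_total| = 178.7 V, ∠V_total = -160.5°.

V_total = 178.7∠-160.5° V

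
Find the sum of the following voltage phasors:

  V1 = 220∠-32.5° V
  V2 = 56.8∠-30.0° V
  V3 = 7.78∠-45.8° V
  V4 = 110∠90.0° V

Step 1 — Convert each phasor to rectangular form:
  V1 = 220·(cos(-32.5°) + j·sin(-32.5°)) = 185.5 - j118.2 V
  V2 = 56.8·(cos(-30.0°) + j·sin(-30.0°)) = 49.19 - j28.4 V
  V3 = 7.78·(cos(-45.8°) + j·sin(-45.8°)) = 5.424 - j5.578 V
  V4 = 110·(cos(90.0°) + j·sin(90.0°)) = 0 + j110 V
Step 2 — Sum components: V_total = 240.2 - j42.18 V.
Step 3 — Convert to polar: |V_total| = 243.8 V, ∠V_total = -10.0°.

V_total = 243.8∠-10.0° V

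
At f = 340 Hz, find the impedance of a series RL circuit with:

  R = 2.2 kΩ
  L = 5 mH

Step 1 — Angular frequency: ω = 2π·f = 2π·340 = 2136 rad/s.
Step 2 — Component impedances:
  R: Z = R = 2200 Ω
  L: Z = jωL = j·2136·0.005 = 0 + j10.68 Ω
Step 3 — Series combination: Z_total = R + L = 2200 + j10.68 Ω = 2200∠0.3° Ω.

Z = 2200 + j10.68 Ω = 2200∠0.3° Ω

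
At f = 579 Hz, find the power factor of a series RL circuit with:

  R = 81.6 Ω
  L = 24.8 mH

Step 1 — Angular frequency: ω = 2π·f = 2π·579 = 3638 rad/s.
Step 2 — Component impedances:
  R: Z = R = 81.6 Ω
  L: Z = jωL = j·3638·0.0248 = 0 + j90.22 Ω
Step 3 — Series combination: Z_total = R + L = 81.6 + j90.22 Ω = 121.6∠47.9° Ω.
Step 4 — Power factor: PF = cos(φ) = Re(Z)/|Z| = 81.6/121.65 = 0.6708.
Step 5 — Type: Im(Z) = 90.22 ⇒ lagging (phase φ = 47.9°).

PF = 0.6708 (lagging, φ = 47.9°)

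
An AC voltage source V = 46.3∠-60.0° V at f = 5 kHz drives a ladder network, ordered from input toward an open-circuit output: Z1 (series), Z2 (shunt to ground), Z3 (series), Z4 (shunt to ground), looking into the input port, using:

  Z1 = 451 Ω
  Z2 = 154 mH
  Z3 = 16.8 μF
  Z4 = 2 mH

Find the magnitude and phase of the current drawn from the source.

Step 1 — Angular frequency: ω = 2π·f = 2π·5000 = 3.142e+04 rad/s.
Step 2 — Component impedances:
  Z1: Z = R = 451 Ω
  Z2: Z = jωL = j·3.142e+04·0.154 = 0 + j4838 Ω
  Z3: Z = 1/(jωC) = -j/(ω·C) = 0 - j1.895 Ω
  Z4: Z = jωL = j·3.142e+04·0.002 = 0 + j62.83 Ω
Step 3 — Ladder network (open output): work backward from the far end, alternating series and parallel combinations. Z_in = 451 + j60.18 Ω = 455∠7.6° Ω.
Step 4 — Source phasor: V = 46.3∠-60.0° V = 23.15 - j40.1 V.
Step 5 — Ohm's law: I = V / Z_total = (23.15 - j40.1) / (451 + j60.18) = 0.03878 - j0.09408 A.
Step 6 — Convert to polar: |I| = 0.1018 A, ∠I = -67.6°.

I = 0.1018∠-67.6° A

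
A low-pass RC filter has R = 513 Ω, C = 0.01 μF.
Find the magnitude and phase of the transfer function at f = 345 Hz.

Step 1 — Angular frequency: ω = 2π·345 = 2168 rad/s.
Step 2 — Transfer function: H(jω) = 1/(1 + jωRC).
Step 3 — Denominator: 1 + jωRC = 1 + j·2168·513·1e-08 = 1 + j0.01112.
Step 4 — H = 0.9999 - j0.01112.
Step 5 — Magnitude: |H| = 0.9999 (-0.0 dB); phase: φ = -0.6°.

|H| = 0.9999 (-0.0 dB), φ = -0.6°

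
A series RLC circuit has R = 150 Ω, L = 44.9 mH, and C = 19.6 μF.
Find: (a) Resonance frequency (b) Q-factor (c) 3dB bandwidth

Step 1 — Resonance: ω₀ = 1/√(LC) = 1/√(0.0449·1.96e-05) = 1066 rad/s.
Step 2 — f₀ = ω₀/(2π) = 169.7 Hz.
Step 3 — Series Q: Q = ω₀L/R = 1066·0.0449/150 = 0.3191.
Step 4 — Bandwidth: Δω = ω₀/Q = 3341 rad/s; BW = Δω/(2π) = 531.7 Hz.

(a) f₀ = 169.7 Hz  (b) Q = 0.3191  (c) BW = 531.7 Hz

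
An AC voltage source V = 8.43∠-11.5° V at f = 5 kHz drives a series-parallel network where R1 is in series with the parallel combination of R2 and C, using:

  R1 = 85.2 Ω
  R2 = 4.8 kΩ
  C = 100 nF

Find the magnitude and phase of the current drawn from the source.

Step 1 — Angular frequency: ω = 2π·f = 2π·5000 = 3.142e+04 rad/s.
Step 2 — Component impedances:
  R1: Z = R = 85.2 Ω
  R2: Z = R = 4800 Ω
  C: Z = 1/(jωC) = -j/(ω·C) = 0 - j318.3 Ω
Step 3 — Parallel branch: R2 || C = 1/(1/R2 + 1/C) = 21.02 - j316.9 Ω.
Step 4 — Series with R1: Z_total = R1 + (R2 || C) = 106.2 - j316.9 Ω = 334.2∠-71.5° Ω.
Step 5 — Source phasor: V = 8.43∠-11.5° V = 8.261 - j1.681 V.
Step 6 — Ohm's law: I = V / Z_total = (8.261 - j1.681) / (106.2 - j316.9) = 0.01262 + j0.02184 A.
Step 7 — Convert to polar: |I| = 0.02522 A, ∠I = 60.0°.

I = 0.02522∠60.0° A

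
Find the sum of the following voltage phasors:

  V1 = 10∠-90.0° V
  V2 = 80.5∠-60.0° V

Step 1 — Convert each phasor to rectangular form:
  V1 = 10·(cos(-90.0°) + j·sin(-90.0°)) = 0 - j10 V
  V2 = 80.5·(cos(-60.0°) + j·sin(-60.0°)) = 40.25 - j69.72 V
Step 2 — Sum components: V_total = 40.25 - j79.72 V.
Step 3 — Convert to polar: |V_total| = 89.3 V, ∠V_total = -63.2°.

V_total = 89.3∠-63.2° V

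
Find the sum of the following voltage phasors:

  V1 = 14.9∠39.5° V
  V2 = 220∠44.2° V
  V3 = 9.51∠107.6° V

Step 1 — Convert each phasor to rectangular form:
  V1 = 14.9·(cos(39.5°) + j·sin(39.5°)) = 11.5 + j9.478 V
  V2 = 220·(cos(44.2°) + j·sin(44.2°)) = 157.7 + j153.4 V
  V3 = 9.51·(cos(107.6°) + j·sin(107.6°)) = -2.876 + j9.065 V
Step 2 — Sum components: V_total = 166.3 + j171.9 V.
Step 3 — Convert to polar: |V_total| = 239.2 V, ∠V_total = 45.9°.

V_total = 239.2∠45.9° V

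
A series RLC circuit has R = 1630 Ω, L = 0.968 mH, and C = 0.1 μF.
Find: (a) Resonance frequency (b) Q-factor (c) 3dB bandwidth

Step 1 — Resonance: ω₀ = 1/√(LC) = 1/√(0.000968·1e-07) = 1.016e+05 rad/s.
Step 2 — f₀ = ω₀/(2π) = 1.618e+04 Hz.
Step 3 — Series Q: Q = ω₀L/R = 1.016e+05·0.000968/1630 = 0.06036.
Step 4 — Bandwidth: Δω = ω₀/Q = 1.684e+06 rad/s; BW = Δω/(2π) = 2.68e+05 Hz.

(a) f₀ = 1.618e+04 Hz  (b) Q = 0.06036  (c) BW = 2.68e+05 Hz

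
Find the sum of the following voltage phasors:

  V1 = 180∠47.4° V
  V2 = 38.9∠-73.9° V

Step 1 — Convert each phasor to rectangular form:
  V1 = 180·(cos(47.4°) + j·sin(47.4°)) = 121.8 + j132.5 V
  V2 = 38.9·(cos(-73.9°) + j·sin(-73.9°)) = 10.79 - j37.37 V
Step 2 — Sum components: V_total = 132.6 + j95.12 V.
Step 3 — Convert to polar: |V_total| = 163.2 V, ∠V_total = 35.6°.

V_total = 163.2∠35.6° V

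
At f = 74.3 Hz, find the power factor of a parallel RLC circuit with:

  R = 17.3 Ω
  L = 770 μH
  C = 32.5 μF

Step 1 — Angular frequency: ω = 2π·f = 2π·74.3 = 466.8 rad/s.
Step 2 — Component impedances:
  R: Z = R = 17.3 Ω
  L: Z = jωL = j·466.8·0.00077 = 0 + j0.3595 Ω
  C: Z = 1/(jωC) = -j/(ω·C) = 0 - j65.91 Ω
Step 3 — Parallel combination: 1/Z_total = 1/R + 1/L + 1/C; Z_total = 0.007548 + j0.3613 Ω = 0.3614∠88.8° Ω.
Step 4 — Power factor: PF = cos(φ) = Re(Z)/|Z| = 0.007548/0.3614 = 0.02089.
Step 5 — Type: Im(Z) = 0.3613 ⇒ lagging (phase φ = 88.8°).

PF = 0.02089 (lagging, φ = 88.8°)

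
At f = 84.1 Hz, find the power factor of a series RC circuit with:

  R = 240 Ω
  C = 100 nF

Step 1 — Angular frequency: ω = 2π·f = 2π·84.1 = 528.4 rad/s.
Step 2 — Component impedances:
  R: Z = R = 240 Ω
  C: Z = 1/(jωC) = -j/(ω·C) = 0 - j1.892e+04 Ω
Step 3 — Series combination: Z_total = R + C = 240 - j1.892e+04 Ω = 1.893e+04∠-89.3° Ω.
Step 4 — Power factor: PF = cos(φ) = Re(Z)/|Z| = 240/1.893e+04 = 0.01268.
Step 5 — Type: Im(Z) = -1.892e+04 ⇒ leading (phase φ = -89.3°).

PF = 0.01268 (leading, φ = -89.3°)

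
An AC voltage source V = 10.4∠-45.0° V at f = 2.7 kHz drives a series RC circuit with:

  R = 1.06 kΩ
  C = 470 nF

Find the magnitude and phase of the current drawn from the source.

Step 1 — Angular frequency: ω = 2π·f = 2π·2700 = 1.696e+04 rad/s.
Step 2 — Component impedances:
  R: Z = R = 1060 Ω
  C: Z = 1/(jωC) = -j/(ω·C) = 0 - j125.4 Ω
Step 3 — Series combination: Z_total = R + C = 1060 - j125.4 Ω = 1067∠-6.7° Ω.
Step 4 — Source phasor: V = 10.4∠-45.0° V = 7.354 - j7.354 V.
Step 5 — Ohm's law: I = V / Z_total = (7.354 - j7.354) / (1060 - j125.4) = 0.007651 - j0.006032 A.
Step 6 — Convert to polar: |I| = 0.009743 A, ∠I = -38.3°.

I = 0.009743∠-38.3° A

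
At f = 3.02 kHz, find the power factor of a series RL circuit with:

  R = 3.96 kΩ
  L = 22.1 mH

Step 1 — Angular frequency: ω = 2π·f = 2π·3020 = 1.898e+04 rad/s.
Step 2 — Component impedances:
  R: Z = R = 3960 Ω
  L: Z = jωL = j·1.898e+04·0.0221 = 0 + j419.4 Ω
Step 3 — Series combination: Z_total = R + L = 3960 + j419.4 Ω = 3982∠6.0° Ω.
Step 4 — Power factor: PF = cos(φ) = Re(Z)/|Z| = 3960/3982.14 = 0.9944.
Step 5 — Type: Im(Z) = 419.4 ⇒ lagging (phase φ = 6.0°).

PF = 0.9944 (lagging, φ = 6.0°)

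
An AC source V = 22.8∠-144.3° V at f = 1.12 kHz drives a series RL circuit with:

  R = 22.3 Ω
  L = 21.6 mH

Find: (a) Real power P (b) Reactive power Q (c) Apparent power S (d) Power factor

Step 1 — Angular frequency: ω = 2π·f = 2π·1120 = 7037 rad/s.
Step 2 — Component impedances:
  R: Z = R = 22.3 Ω
  L: Z = jωL = j·7037·0.0216 = 0 + j152 Ω
Step 3 — Series combination: Z_total = R + L = 22.3 + j152 Ω = 153.6∠81.7° Ω.
Step 4 — Source phasor: V = 22.8∠-144.3° V = -18.52 - j13.3 V.
Step 5 — Current: I = V / Z = -0.1032 + j0.1067 A = 0.1484∠134.0° A.
Step 6 — Complex power: S = V·I* = 0.4912 + j3.348 VA.
Step 7 — Real power: P = Re(S) = 0.4912 W.
Step 8 — Reactive power: Q = Im(S) = 3.348 VAR.
Step 9 — Apparent power: |S| = 3.384 VA.
Step 10 — Power factor: PF = P/|S| = 0.1452 (lagging).

(a) P = 0.4912 W  (b) Q = 3.348 VAR  (c) S = 3.384 VA  (d) PF = 0.1452 (lagging)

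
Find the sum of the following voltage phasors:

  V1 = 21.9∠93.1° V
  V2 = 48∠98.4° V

Step 1 — Convert each phasor to rectangular form:
  V1 = 21.9·(cos(93.1°) + j·sin(93.1°)) = -1.184 + j21.87 V
  V2 = 48·(cos(98.4°) + j·sin(98.4°)) = -7.012 + j47.49 V
Step 2 — Sum components: V_total = -8.196 + j69.35 V.
Step 3 — Convert to polar: |V_total| = 69.84 V, ∠V_total = 96.7°.

V_total = 69.84∠96.7° V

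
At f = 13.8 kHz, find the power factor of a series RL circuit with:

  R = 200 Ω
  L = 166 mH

Step 1 — Angular frequency: ω = 2π·f = 2π·1.38e+04 = 8.671e+04 rad/s.
Step 2 — Component impedances:
  R: Z = R = 200 Ω
  L: Z = jωL = j·8.671e+04·0.166 = 0 + j1.439e+04 Ω
Step 3 — Series combination: Z_total = R + L = 200 + j1.439e+04 Ω = 1.439e+04∠89.2° Ω.
Step 4 — Power factor: PF = cos(φ) = Re(Z)/|Z| = 200/14395 = 0.01389.
Step 5 — Type: Im(Z) = 1.439e+04 ⇒ lagging (phase φ = 89.2°).

PF = 0.01389 (lagging, φ = 89.2°)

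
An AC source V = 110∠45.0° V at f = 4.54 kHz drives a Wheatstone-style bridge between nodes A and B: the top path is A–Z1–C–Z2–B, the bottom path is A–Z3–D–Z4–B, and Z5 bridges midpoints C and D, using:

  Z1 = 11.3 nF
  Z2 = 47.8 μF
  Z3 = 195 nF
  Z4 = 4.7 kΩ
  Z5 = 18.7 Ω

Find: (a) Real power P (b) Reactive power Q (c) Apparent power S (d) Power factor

Step 1 — Angular frequency: ω = 2π·f = 2π·4540 = 2.853e+04 rad/s.
Step 2 — Component impedances:
  Z1: Z = 1/(jωC) = -j/(ω·C) = 0 - j3102 Ω
  Z2: Z = 1/(jωC) = -j/(ω·C) = 0 - j0.7334 Ω
  Z3: Z = 1/(jωC) = -j/(ω·C) = 0 - j179.8 Ω
  Z4: Z = R = 4700 Ω
  Z5: Z = R = 18.7 Ω
Step 3 — Bridge requires nodal analysis (the Z5 bridge couples midpoints C and D, so the two paths cannot be reduced to a simple series/parallel combination). Setting node B to ground and injecting 1 A at node A, the 3-node admittance system at A, C, D solves to V_A = Z_AB = 16.64 - j170.8 Ω = 171.6∠-84.4° Ω.
Step 4 — Source phasor: V = 110∠45.0° V = 77.78 + j77.78 V.
Step 5 — Current: I = V / Z = -0.4073 + j0.4952 A = 0.6412∠129.4° A.
Step 6 — Complex power: S = V·I* = 6.841 - j70.2 VA.
Step 7 — Real power: P = Re(S) = 6.841 W.
Step 8 — Reactive power: Q = Im(S) = -70.2 VAR.
Step 9 — Apparent power: |S| = 70.53 VA.
Step 10 — Power factor: PF = P/|S| = 0.097 (leading).

(a) P = 6.841 W  (b) Q = -70.2 VAR  (c) S = 70.53 VA  (d) PF = 0.097 (leading)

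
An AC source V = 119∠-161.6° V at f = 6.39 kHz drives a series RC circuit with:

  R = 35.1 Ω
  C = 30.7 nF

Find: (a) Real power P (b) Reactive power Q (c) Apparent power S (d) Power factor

Step 1 — Angular frequency: ω = 2π·f = 2π·6390 = 4.015e+04 rad/s.
Step 2 — Component impedances:
  R: Z = R = 35.1 Ω
  C: Z = 1/(jωC) = -j/(ω·C) = 0 - j811.3 Ω
Step 3 — Series combination: Z_total = R + C = 35.1 - j811.3 Ω = 812.1∠-87.5° Ω.
Step 4 — Source phasor: V = 119∠-161.6° V = -112.9 - j37.56 V.
Step 5 — Current: I = V / Z = 0.0402 - j0.1409 A = 0.1465∠-74.1° A.
Step 6 — Complex power: S = V·I* = 0.7537 - j17.42 VA.
Step 7 — Real power: P = Re(S) = 0.7537 W.
Step 8 — Reactive power: Q = Im(S) = -17.42 VAR.
Step 9 — Apparent power: |S| = 17.44 VA.
Step 10 — Power factor: PF = P/|S| = 0.04322 (leading).

(a) P = 0.7537 W  (b) Q = -17.42 VAR  (c) S = 17.44 VA  (d) PF = 0.04322 (leading)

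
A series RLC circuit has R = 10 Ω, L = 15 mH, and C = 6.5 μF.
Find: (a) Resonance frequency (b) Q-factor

Step 1 — Resonance condition Im(Z)=0 gives ω₀ = 1/√(LC).
Step 2 — ω₀ = 1/√(0.015·6.5e-06) = 3203 rad/s.
Step 3 — f₀ = ω₀/(2π) = 509.7 Hz.
Step 4 — Series Q: Q = ω₀L/R = 3203·0.015/10 = 4.804.

(a) f₀ = 509.7 Hz  (b) Q = 4.804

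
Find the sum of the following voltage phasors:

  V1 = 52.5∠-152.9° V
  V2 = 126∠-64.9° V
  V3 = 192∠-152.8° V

Step 1 — Convert each phasor to rectangular form:
  V1 = 52.5·(cos(-152.9°) + j·sin(-152.9°)) = -46.74 - j23.92 V
  V2 = 126·(cos(-64.9°) + j·sin(-64.9°)) = 53.45 - j114.1 V
  V3 = 192·(cos(-152.8°) + j·sin(-152.8°)) = -170.8 - j87.76 V
Step 2 — Sum components: V_total = -164.1 - j225.8 V.
Step 3 — Convert to polar: |V_total| = 279.1 V, ∠V_total = -126.0°.

V_total = 279.1∠-126.0° V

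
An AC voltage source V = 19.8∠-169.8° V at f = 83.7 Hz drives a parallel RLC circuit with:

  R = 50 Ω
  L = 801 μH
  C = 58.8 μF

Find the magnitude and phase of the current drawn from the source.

Step 1 — Angular frequency: ω = 2π·f = 2π·83.7 = 525.9 rad/s.
Step 2 — Component impedances:
  R: Z = R = 50 Ω
  L: Z = jωL = j·525.9·0.000801 = 0 + j0.4212 Ω
  C: Z = 1/(jωC) = -j/(ω·C) = 0 - j32.34 Ω
Step 3 — Parallel combination: 1/Z_total = 1/R + 1/L + 1/C; Z_total = 0.003643 + j0.4268 Ω = 0.4268∠89.5° Ω.
Step 4 — Source phasor: V = 19.8∠-169.8° V = -19.49 - j3.506 V.
Step 5 — Ohm's law: I = V / Z_total = (-19.49 - j3.506) / (0.003643 + j0.4268) = -8.605 + j45.59 A.
Step 6 — Convert to polar: |I| = 46.39 A, ∠I = 100.7°.

I = 46.39∠100.7° A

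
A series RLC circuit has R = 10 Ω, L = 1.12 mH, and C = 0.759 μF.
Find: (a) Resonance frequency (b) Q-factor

Step 1 — Resonance condition Im(Z)=0 gives ω₀ = 1/√(LC).
Step 2 — ω₀ = 1/√(0.00112·7.59e-07) = 3.43e+04 rad/s.
Step 3 — f₀ = ω₀/(2π) = 5459 Hz.
Step 4 — Series Q: Q = ω₀L/R = 3.43e+04·0.00112/10 = 3.841.

(a) f₀ = 5459 Hz  (b) Q = 3.841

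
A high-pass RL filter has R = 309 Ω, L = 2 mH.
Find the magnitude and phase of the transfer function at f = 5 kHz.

Step 1 — Angular frequency: ω = 2π·5000 = 3.142e+04 rad/s.
Step 2 — Transfer function: H(jω) = jωL/(R + jωL).
Step 3 — Numerator jωL = j·62.83; denominator R + jωL = 309 + j62.83.
Step 4 — H = 0.03971 + j0.1953.
Step 5 — Magnitude: |H| = 0.1993 (-14.0 dB); phase: φ = 78.5°.

|H| = 0.1993 (-14.0 dB), φ = 78.5°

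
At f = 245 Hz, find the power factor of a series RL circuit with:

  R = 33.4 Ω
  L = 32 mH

Step 1 — Angular frequency: ω = 2π·f = 2π·245 = 1539 rad/s.
Step 2 — Component impedances:
  R: Z = R = 33.4 Ω
  L: Z = jωL = j·1539·0.032 = 0 + j49.26 Ω
Step 3 — Series combination: Z_total = R + L = 33.4 + j49.26 Ω = 59.52∠55.9° Ω.
Step 4 — Power factor: PF = cos(φ) = Re(Z)/|Z| = 33.4/59.52 = 0.5612.
Step 5 — Type: Im(Z) = 49.26 ⇒ lagging (phase φ = 55.9°).

PF = 0.5612 (lagging, φ = 55.9°)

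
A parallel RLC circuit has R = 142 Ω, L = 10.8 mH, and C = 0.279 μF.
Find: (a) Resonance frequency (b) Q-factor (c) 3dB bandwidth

Step 1 — Resonance: ω₀ = 1/√(LC) = 1/√(0.0108·2.79e-07) = 1.822e+04 rad/s.
Step 2 — f₀ = ω₀/(2π) = 2899 Hz.
Step 3 — Parallel Q: Q = R/(ω₀L) = 142/(1.822e+04·0.0108) = 0.7217.
Step 4 — Bandwidth: Δω = ω₀/Q = 2.524e+04 rad/s; BW = Δω/(2π) = 4017 Hz.

(a) f₀ = 2899 Hz  (b) Q = 0.7217  (c) BW = 4017 Hz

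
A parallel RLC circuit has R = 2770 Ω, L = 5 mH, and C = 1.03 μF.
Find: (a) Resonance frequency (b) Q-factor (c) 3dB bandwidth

Step 1 — Resonance: ω₀ = 1/√(LC) = 1/√(0.005·1.03e-06) = 1.393e+04 rad/s.
Step 2 — f₀ = ω₀/(2π) = 2218 Hz.
Step 3 — Parallel Q: Q = R/(ω₀L) = 2770/(1.393e+04·0.005) = 39.76.
Step 4 — Bandwidth: Δω = ω₀/Q = 350.5 rad/s; BW = Δω/(2π) = 55.78 Hz.

(a) f₀ = 2218 Hz  (b) Q = 39.76  (c) BW = 55.78 Hz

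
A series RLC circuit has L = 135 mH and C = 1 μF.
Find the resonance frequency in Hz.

Step 1 — Resonance condition Im(Z)=0 gives ω₀ = 1/√(LC).
Step 2 — ω₀ = 1/√(0.135·1e-06) = 2722 rad/s.
Step 3 — f₀ = ω₀/(2π) = 433.2 Hz.

f₀ = 433.2 Hz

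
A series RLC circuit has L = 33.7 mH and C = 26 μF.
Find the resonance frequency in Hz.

Step 1 — Resonance condition Im(Z)=0 gives ω₀ = 1/√(LC).
Step 2 — ω₀ = 1/√(0.0337·2.6e-05) = 1068 rad/s.
Step 3 — f₀ = ω₀/(2π) = 170 Hz.

f₀ = 170 Hz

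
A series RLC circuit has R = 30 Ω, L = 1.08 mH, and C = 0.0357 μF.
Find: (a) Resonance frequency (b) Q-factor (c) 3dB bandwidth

Step 1 — Resonance: ω₀ = 1/√(LC) = 1/√(0.00108·3.57e-08) = 1.61e+05 rad/s.
Step 2 — f₀ = ω₀/(2π) = 2.563e+04 Hz.
Step 3 — Series Q: Q = ω₀L/R = 1.61e+05·0.00108/30 = 5.798.
Step 4 — Bandwidth: Δω = ω₀/Q = 2.778e+04 rad/s; BW = Δω/(2π) = 4421 Hz.

(a) f₀ = 2.563e+04 Hz  (b) Q = 5.798  (c) BW = 4421 Hz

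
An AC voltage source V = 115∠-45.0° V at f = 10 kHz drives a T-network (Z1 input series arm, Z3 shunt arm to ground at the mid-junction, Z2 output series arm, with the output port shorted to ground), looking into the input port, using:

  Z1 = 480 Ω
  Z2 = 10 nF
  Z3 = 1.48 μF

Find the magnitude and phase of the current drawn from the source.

Step 1 — Angular frequency: ω = 2π·f = 2π·1e+04 = 6.283e+04 rad/s.
Step 2 — Component impedances:
  Z1: Z = R = 480 Ω
  Z2: Z = 1/(jωC) = -j/(ω·C) = 0 - j1592 Ω
  Z3: Z = 1/(jωC) = -j/(ω·C) = 0 - j10.75 Ω
Step 3 — With the output port shorted to ground, the output series arm Z2 runs from the junction to ground; the shunt arm Z3 also runs from the junction to ground. They appear in parallel: Z3 || Z2 = 0 - j10.68 Ω.
Step 4 — Series with input arm Z1: Z_in = Z1 + (Z3 || Z2) = 480 - j10.68 Ω = 480.1∠-1.3° Ω.
Step 5 — Source phasor: V = 115∠-45.0° V = 81.32 - j81.32 V.
Step 6 — Ohm's law: I = V / Z_total = (81.32 - j81.32) / (480 - j10.68) = 0.1731 - j0.1656 A.
Step 7 — Convert to polar: |I| = 0.2395 A, ∠I = -43.7°.

I = 0.2395∠-43.7° A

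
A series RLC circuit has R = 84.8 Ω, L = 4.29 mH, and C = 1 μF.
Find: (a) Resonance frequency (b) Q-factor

Step 1 — Resonance condition Im(Z)=0 gives ω₀ = 1/√(LC).
Step 2 — ω₀ = 1/√(0.00429·1e-06) = 1.527e+04 rad/s.
Step 3 — f₀ = ω₀/(2π) = 2430 Hz.
Step 4 — Series Q: Q = ω₀L/R = 1.527e+04·0.00429/84.8 = 0.7724.

(a) f₀ = 2430 Hz  (b) Q = 0.7724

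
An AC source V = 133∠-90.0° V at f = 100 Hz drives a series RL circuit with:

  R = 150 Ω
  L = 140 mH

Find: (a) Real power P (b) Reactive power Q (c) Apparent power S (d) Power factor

Step 1 — Angular frequency: ω = 2π·f = 2π·100 = 628.3 rad/s.
Step 2 — Component impedances:
  R: Z = R = 150 Ω
  L: Z = jωL = j·628.3·0.14 = 0 + j87.96 Ω
Step 3 — Series combination: Z_total = R + L = 150 + j87.96 Ω = 173.9∠30.4° Ω.
Step 4 — Source phasor: V = 133∠-90.0° V = 0 - j133 V.
Step 5 — Current: I = V / Z = -0.3869 - j0.6598 A = 0.7649∠-120.4° A.
Step 6 — Complex power: S = V·I* = 87.75 + j51.46 VA.
Step 7 — Real power: P = Re(S) = 87.75 W.
Step 8 — Reactive power: Q = Im(S) = 51.46 VAR.
Step 9 — Apparent power: |S| = 101.7 VA.
Step 10 — Power factor: PF = P/|S| = 0.8626 (lagging).

(a) P = 87.75 W  (b) Q = 51.46 VAR  (c) S = 101.7 VA  (d) PF = 0.8626 (lagging)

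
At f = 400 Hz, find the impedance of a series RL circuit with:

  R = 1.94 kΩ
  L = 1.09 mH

Step 1 — Angular frequency: ω = 2π·f = 2π·400 = 2513 rad/s.
Step 2 — Component impedances:
  R: Z = R = 1940 Ω
  L: Z = jωL = j·2513·0.00109 = 0 + j2.739 Ω
Step 3 — Series combination: Z_total = R + L = 1940 + j2.739 Ω = 1940∠0.1° Ω.

Z = 1940 + j2.739 Ω = 1940∠0.1° Ω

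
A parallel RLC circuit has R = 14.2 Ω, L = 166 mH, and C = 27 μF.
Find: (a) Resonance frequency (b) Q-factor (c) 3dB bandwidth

Step 1 — Resonance: ω₀ = 1/√(LC) = 1/√(0.166·2.7e-05) = 472.4 rad/s.
Step 2 — f₀ = ω₀/(2π) = 75.18 Hz.
Step 3 — Parallel Q: Q = R/(ω₀L) = 14.2/(472.4·0.166) = 0.1811.
Step 4 — Bandwidth: Δω = ω₀/Q = 2608 rad/s; BW = Δω/(2π) = 415.1 Hz.

(a) f₀ = 75.18 Hz  (b) Q = 0.1811  (c) BW = 415.1 Hz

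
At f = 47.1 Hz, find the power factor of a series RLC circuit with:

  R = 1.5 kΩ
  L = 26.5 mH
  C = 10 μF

Step 1 — Angular frequency: ω = 2π·f = 2π·47.1 = 295.9 rad/s.
Step 2 — Component impedances:
  R: Z = R = 1500 Ω
  L: Z = jωL = j·295.9·0.0265 = 0 + j7.842 Ω
  C: Z = 1/(jωC) = -j/(ω·C) = 0 - j337.9 Ω
Step 3 — Series combination: Z_total = R + L + C = 1500 - j330.1 Ω = 1536∠-12.4° Ω.
Step 4 — Power factor: PF = cos(φ) = Re(Z)/|Z| = 1500/1536 = 0.9766.
Step 5 — Type: Im(Z) = -330.1 ⇒ leading (phase φ = -12.4°).

PF = 0.9766 (leading, φ = -12.4°)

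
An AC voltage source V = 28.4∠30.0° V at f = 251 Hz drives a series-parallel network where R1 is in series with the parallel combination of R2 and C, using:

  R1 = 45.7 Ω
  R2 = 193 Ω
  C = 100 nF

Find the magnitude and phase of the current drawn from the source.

Step 1 — Angular frequency: ω = 2π·f = 2π·251 = 1577 rad/s.
Step 2 — Component impedances:
  R1: Z = R = 45.7 Ω
  R2: Z = R = 193 Ω
  C: Z = 1/(jωC) = -j/(ω·C) = 0 - j6341 Ω
Step 3 — Parallel branch: R2 || C = 1/(1/R2 + 1/C) = 192.8 - j5.869 Ω.
Step 4 — Series with R1: Z_total = R1 + (R2 || C) = 238.5 - j5.869 Ω = 238.6∠-1.4° Ω.
Step 5 — Source phasor: V = 28.4∠30.0° V = 24.6 + j14.2 V.
Step 6 — Ohm's law: I = V / Z_total = (24.6 + j14.2) / (238.5 - j5.869) = 0.1016 + j0.06203 A.
Step 7 — Convert to polar: |I| = 0.119 A, ∠I = 31.4°.

I = 0.119∠31.4° A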